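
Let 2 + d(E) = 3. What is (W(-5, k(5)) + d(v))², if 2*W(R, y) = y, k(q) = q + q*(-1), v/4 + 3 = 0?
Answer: 1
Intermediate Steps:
v = -12 (v = -12 + 4*0 = -12 + 0 = -12)
d(E) = 1 (d(E) = -2 + 3 = 1)
k(q) = 0 (k(q) = q - q = 0)
W(R, y) = y/2
(W(-5, k(5)) + d(v))² = ((½)*0 + 1)² = (0 + 1)² = 1² = 1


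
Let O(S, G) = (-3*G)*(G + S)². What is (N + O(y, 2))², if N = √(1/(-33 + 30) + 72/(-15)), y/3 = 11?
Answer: (110250 - I*√1155)²/225 ≈ 5.4022e+7 - 33306.0*I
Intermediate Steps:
y = 33 (y = 3*11 = 33)
N = I*√1155/15 (N = √(1/(-3) + 72*(-1/15)) = √(-⅓ - 24/5) = √(-77/15) = I*√1155/15 ≈ 2.2657*I)
O(S, G) = -3*G*(G + S)²
(N + O(y, 2))² = (I*√1155/15 - 3*2*(2 + 33)²)² = (I*√1155/15 - 3*2*35²)² = (I*√1155/15 - 3*2*1225)² = (I*√1155/15 - 7350)² = (-7350 + I*√1155/15)²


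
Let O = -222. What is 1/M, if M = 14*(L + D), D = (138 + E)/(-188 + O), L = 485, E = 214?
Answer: 205/1389486 ≈ 0.00014754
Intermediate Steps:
D = -176/205 (D = (138 + 214)/(-188 - 222) = 352/(-410) = 352*(-1/410) = -176/205 ≈ -0.85854)
M = 1389486/205 (M = 14*(485 - 176/205) = 14*(99249/205) = 1389486/205 ≈ 6778.0)
1/M = 1/(1389486/205) = 205/1389486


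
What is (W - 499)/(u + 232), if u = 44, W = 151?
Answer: -29/23 ≈ -1.2609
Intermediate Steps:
(W - 499)/(u + 232) = (151 - 499)/(44 + 232) = -348/276 = -348*1/276 = -29/23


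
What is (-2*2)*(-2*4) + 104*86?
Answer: 8976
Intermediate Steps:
(-2*2)*(-2*4) + 104*86 = -4*(-8) + 8944 = 32 + 8944 = 8976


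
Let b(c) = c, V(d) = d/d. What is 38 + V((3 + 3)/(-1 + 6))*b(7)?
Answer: 45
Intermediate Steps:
V(d) = 1
38 + V((3 + 3)/(-1 + 6))*b(7) = 38 + 1*7 = 38 + 7 = 45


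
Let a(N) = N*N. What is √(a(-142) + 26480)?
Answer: 26*√69 ≈ 215.97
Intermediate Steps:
a(N) = N²
√(a(-142) + 26480) = √((-142)² + 26480) = √(20164 + 26480) = √46644 = 26*√69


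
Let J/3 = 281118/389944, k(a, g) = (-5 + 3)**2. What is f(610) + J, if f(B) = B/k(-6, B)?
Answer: 30154907/194972 ≈ 154.66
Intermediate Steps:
k(a, g) = 4 (k(a, g) = (-2)**2 = 4)
f(B) = B/4
J = 421677/194972 (J = 3*(281118/389944) = 3*(281118*(1/389944)) = 3*(140559/194972) = 421677/194972 ≈ 2.1628)
f(610) + J = (1/4)*610 + 421677/194972 = 305/2 + 421677/194972 = 30154907/194972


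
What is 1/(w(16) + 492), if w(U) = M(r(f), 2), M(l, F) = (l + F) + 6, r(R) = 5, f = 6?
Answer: 1/505 ≈ 0.0019802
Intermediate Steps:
M(l, F) = 6 + F + l (M(l, F) = (F + l) + 6 = 6 + F + l)
w(U) = 13 (w(U) = 6 + 2 + 5 = 13)
1/(w(16) + 492) = 1/(13 + 492) = 1/505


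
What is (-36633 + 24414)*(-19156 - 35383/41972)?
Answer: 9824699352285/41972 ≈ 2.3408e+8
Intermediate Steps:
(-36633 + 24414)*(-19156 - 35383/41972) = -12219*(-19156 - 35383*1/41972) = -12219*(-19156 - 35383/41972) = -12219*(-804051015/41972) = 9824699352285/41972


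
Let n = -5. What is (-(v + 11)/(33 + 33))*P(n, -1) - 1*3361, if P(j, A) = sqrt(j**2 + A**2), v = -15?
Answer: -3361 + 2*sqrt(26)/33 ≈ -3360.7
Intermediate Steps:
P(j, A) = sqrt(A**2 + j**2)
(-(v + 11)/(33 + 33))*P(n, -1) - 1*3361 = (-(-15 + 11)/(33 + 33))*sqrt((-1)**2 + (-5)**2) - 1*3361 = (-(-4)/66)*sqrt(1 + 25) - 3361 = (-(-4)/66)*sqrt(26) - 3361 = (-1*(-2/33))*sqrt(26) - 3361 = 2*sqrt(26)/33 - 3361 = -3361 + 2*sqrt(26)/33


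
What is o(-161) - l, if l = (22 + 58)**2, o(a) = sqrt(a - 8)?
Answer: -6400 + 13*I ≈ -6400.0 + 13.0*I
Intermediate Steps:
o(a) = sqrt(-8 + a)
l = 6400 (l = 80**2 = 6400)
o(-161) - l = sqrt(-8 - 161) - 1*6400 = sqrt(-169) - 6400 = 13*I - 6400 = -6400 + 13*I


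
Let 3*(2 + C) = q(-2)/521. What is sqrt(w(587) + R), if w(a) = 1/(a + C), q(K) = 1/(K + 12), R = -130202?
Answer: 2*I*sqrt(1987851754339322)/247123 ≈ 360.83*I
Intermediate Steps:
q(K) = 1/(12 + K)
C = -31259/15630 (C = -2 + (1/((12 - 2)*521))/3 = -2 + ((1/521)/10)/3 = -2 + ((1/10)*(1/521))/3 = -2 + (1/3)*(1/5210) = -2 + 1/15630 = -31259/15630 ≈ -1.9999)
w(a) = 1/(-31259/15630 + a) (w(a) = 1/(a - 31259/15630) = 1/(-31259/15630 + a))
sqrt(w(587) + R) = sqrt(15630/(-31259 + 15630*587) - 130202) = sqrt(15630/(-31259 + 9174810) - 130202) = sqrt(15630/9143551 - 130202) = sqrt(-1190508611672/9143551) = 2*I*sqrt(1987851754339322)/247123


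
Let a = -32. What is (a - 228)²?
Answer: 67600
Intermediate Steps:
(a - 228)² = (-32 - 228)² = (-260)² = 67600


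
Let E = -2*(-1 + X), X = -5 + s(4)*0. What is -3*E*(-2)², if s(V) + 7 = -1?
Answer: -144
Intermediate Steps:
s(V) = -8 (s(V) = -7 - 1 = -8)
X = -5 (X = -5 - 8*0 = -5 + 0 = -5)
E = 12 (E = -2*(-1 - 5) = -2*(-6) = 12)
-3*E*(-2)² = -3*12*(-2)² = -36*4 = -144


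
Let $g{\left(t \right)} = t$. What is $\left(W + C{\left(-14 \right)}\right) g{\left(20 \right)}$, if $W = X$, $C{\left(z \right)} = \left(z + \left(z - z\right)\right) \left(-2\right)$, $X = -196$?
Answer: $-3360$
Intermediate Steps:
$C{\left(z \right)} = - 2 z$ ($C{\left(z \right)} = \left(z + 0\right) \left(-2\right) = z \left(-2\right) = - 2 z$)
$W = -196$
$\left(W + C{\left(-14 \right)}\right) g{\left(20 \right)} = \left(-196 - -28\right) 20 = \left(-196 + 28\right) 20 = \left(-168\right) 20 = -3360$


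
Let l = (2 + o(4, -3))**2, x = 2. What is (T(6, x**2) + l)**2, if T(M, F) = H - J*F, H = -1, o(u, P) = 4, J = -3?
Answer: 2209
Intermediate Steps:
l = 36 (l = (2 + 4)**2 = 6**2 = 36)
T(M, F) = -1 + 3*F (T(M, F) = -1 - (-3)*F = -1 + 3*F)
(T(6, x**2) + l)**2 = ((-1 + 3*2**2) + 36)**2 = ((-1 + 3*4) + 36)**2 = ((-1 + 12) + 36)**2 = (11 + 36)**2 = 47**2 = 2209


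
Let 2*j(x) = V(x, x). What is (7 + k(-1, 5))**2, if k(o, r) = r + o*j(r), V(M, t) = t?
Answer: 361/4 ≈ 90.250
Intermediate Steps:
j(x) = x/2
k(o, r) = r + o*r/2 (k(o, r) = r + o*(r/2) = r + o*r/2)
(7 + k(-1, 5))**2 = (7 + (1/2)*5*(2 - 1))**2 = (7 + (1/2)*5*1)**2 = (7 + 5/2)**2 = (19/2)**2 = 361/4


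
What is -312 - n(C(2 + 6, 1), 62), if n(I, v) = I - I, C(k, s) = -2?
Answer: -312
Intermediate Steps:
n(I, v) = 0
-312 - n(C(2 + 6, 1), 62) = -312 - 1*0 = -312 + 0 = -312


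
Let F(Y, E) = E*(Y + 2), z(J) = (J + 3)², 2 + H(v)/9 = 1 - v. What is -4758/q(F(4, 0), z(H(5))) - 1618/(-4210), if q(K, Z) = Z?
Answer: -2637127/1825035 ≈ -1.4450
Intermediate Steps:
H(v) = -9 - 9*v (H(v) = -18 + 9*(1 - v) = -18 + (9 - 9*v) = -9 - 9*v)
z(J) = (3 + J)²
F(Y, E) = E*(2 + Y)
-4758/q(F(4, 0), z(H(5))) - 1618/(-4210) = -4758/(3 + (-9 - 9*5))² - 1618/(-4210) = -4758/(3 + (-9 - 45))² - 1618*(-1/4210) = -4758/(3 - 54)² + 809/2105 = -4758/((-51)²) + 809/2105 = -4758/2601 + 809/2105 = -4758*1/2601 + 809/2105 = -1586/867 + 809/2105 = -2637127/1825035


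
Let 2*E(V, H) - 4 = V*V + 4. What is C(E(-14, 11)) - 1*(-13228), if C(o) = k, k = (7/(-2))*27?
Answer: 26267/2 ≈ 13134.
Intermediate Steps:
E(V, H) = 4 + V**2/2 (E(V, H) = 2 + (V*V + 4)/2 = 2 + (V**2 + 4)/2 = 2 + (4 + V**2)/2 = 2 + (2 + V**2/2) = 4 + V**2/2)
k = -189/2 (k = (7*(-1/2))*27 = -7/2*27 = -189/2 ≈ -94.500)
C(o) = -189/2
C(E(-14, 11)) - 1*(-13228) = -189/2 - 1*(-13228) = -189/2 + 13228 = 26267/2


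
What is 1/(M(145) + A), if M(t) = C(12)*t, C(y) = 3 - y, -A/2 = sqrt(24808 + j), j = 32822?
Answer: -87/98167 + 2*sqrt(57630)/1472505 ≈ -0.00056018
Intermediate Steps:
A = -2*sqrt(57630) (A = -2*sqrt(24808 + 32822) = -2*sqrt(57630) ≈ -480.13)
M(t) = -9*t (M(t) = (3 - 1*12)*t = (3 - 12)*t = -9*t)
1/(M(145) + A) = 1/(-9*145 - 2*sqrt(57630)) = 1/(-1305 - 2*sqrt(57630))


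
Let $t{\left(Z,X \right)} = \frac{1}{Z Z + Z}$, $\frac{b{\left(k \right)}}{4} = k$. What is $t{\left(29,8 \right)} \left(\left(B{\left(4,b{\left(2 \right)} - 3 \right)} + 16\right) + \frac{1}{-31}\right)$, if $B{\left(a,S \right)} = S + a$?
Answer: $\frac{129}{4495} \approx 0.028699$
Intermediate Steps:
$b{\left(k \right)} = 4 k$
$t{\left(Z,X \right)} = \frac{1}{Z + Z^{2}}$ ($t{\left(Z,X \right)} = \frac{1}{Z^{2} + Z} = \frac{1}{Z + Z^{2}}$)
$t{\left(29,8 \right)} \left(\left(B{\left(4,b{\left(2 \right)} - 3 \right)} + 16\right) + \frac{1}{-31}\right) = \frac{1}{29 \left(1 + 29\right)} \left(\left(\left(\left(4 \cdot 2 - 3\right) + 4\right) + 16\right) + \frac{1}{-31}\right) = \frac{1}{29 \cdot 30} \left(\left(\left(\left(8 - 3\right) + 4\right) + 16\right) - \frac{1}{31}\right) = \frac{1}{29} \cdot \frac{1}{30} \left(\left(\left(5 + 4\right) + 16\right) - \frac{1}{31}\right) = \frac{\left(9 + 16\right) - \frac{1}{31}}{870} = \frac{25 - \frac{1}{31}}{870} = \frac{1}{870} \cdot \frac{774}{31} = \frac{129}{4495}$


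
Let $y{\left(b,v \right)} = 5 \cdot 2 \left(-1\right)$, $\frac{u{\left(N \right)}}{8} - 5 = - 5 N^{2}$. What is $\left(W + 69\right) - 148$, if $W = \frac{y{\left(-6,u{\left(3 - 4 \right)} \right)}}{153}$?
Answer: $- \frac{12097}{153} \approx -79.065$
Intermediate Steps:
$u{\left(N \right)} = 40 - 40 N^{2}$ ($u{\left(N \right)} = 40 + 8 \left(- 5 N^{2}\right) = 40 - 40 N^{2}$)
$y{\left(b,v \right)} = -10$ ($y{\left(b,v \right)} = 10 \left(-1\right) = -10$)
$W = - \frac{10}{153} \approx -0.065359$
$\left(W + 69\right) - 148 = \left(- \frac{10}{153} + 69\right) - 148 = \frac{10547}{153} - 148 = - \frac{12097}{153}$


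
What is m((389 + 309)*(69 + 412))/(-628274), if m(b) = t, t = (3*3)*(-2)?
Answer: 9/314137 ≈ 2.8650e-5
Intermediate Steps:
t = -18 (t = 9*(-2) = -18)
m(b) = -18
m((389 + 309)*(69 + 412))/(-628274) = -18/(-628274) = -18*(-1/628274) = 9/314137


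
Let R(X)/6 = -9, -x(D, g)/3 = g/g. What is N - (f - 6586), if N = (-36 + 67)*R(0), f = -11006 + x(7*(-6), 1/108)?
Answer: 15921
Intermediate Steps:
x(D, g) = -3 (x(D, g) = -3*g/g = -3*1 = -3)
R(X) = -54 (R(X) = 6*(-9) = -54)
f = -11009 (f = -11006 - 3 = -11009)
N = -1674 (N = (-36 + 67)*(-54) = 31*(-54) = -1674)
N - (f - 6586) = -1674 - (-11009 - 6586) = -1674 - 1*(-17595) = -1674 + 17595 = 15921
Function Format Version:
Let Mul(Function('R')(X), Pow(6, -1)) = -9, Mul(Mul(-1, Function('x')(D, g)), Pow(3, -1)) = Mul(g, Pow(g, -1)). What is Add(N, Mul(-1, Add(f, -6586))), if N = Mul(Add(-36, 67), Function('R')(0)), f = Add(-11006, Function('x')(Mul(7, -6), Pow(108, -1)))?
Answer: 15921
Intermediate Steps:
Function('x')(D, g) = -3 (Function('x')(D, g) = Mul(-3, Mul(g, Pow(g, -1))) = Mul(-3, 1) = -3)
Function('R')(X) = -54 (Function('R')(X) = Mul(6, -9) = -54)
f = -11009 (f = Add(-11006, -3) = -11009)
N = -1674 (N = Mul(Add(-36, 67), -54) = Mul(31, -54) = -1674)
Add(N, Mul(-1, Add(f, -6586))) = Add(-1674, Mul(-1, Add(-11009, -6586))) = Add(-1674, Mul(-1, -17595)) = Add(-1674, 17595) = 15921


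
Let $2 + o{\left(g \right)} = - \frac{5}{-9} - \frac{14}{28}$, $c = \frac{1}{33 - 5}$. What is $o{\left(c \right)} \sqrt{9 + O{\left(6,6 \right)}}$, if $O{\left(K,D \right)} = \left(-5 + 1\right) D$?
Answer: $- \frac{35 i \sqrt{15}}{18} \approx - 7.5308 i$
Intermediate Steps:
$O{\left(K,D \right)} = - 4 D$
$c = \frac{1}{28} \approx 0.035714$
$o{\left(g \right)} = - \frac{35}{18}$ ($o{\left(g \right)} = -2 - \left(\frac{1}{2} - \frac{5}{9}\right) = -2 - - \frac{1}{18} = -2 + \left(\frac{5}{9} - \frac{1}{2}\right) = -2 + \frac{1}{18} = - \frac{35}{18}$)
$o{\left(c \right)} \sqrt{9 + O{\left(6,6 \right)}} = - \frac{35 \sqrt{9 - 24}}{18} = - \frac{35 \sqrt{-15}}{18} = - \frac{35 i \sqrt{15}}{18}$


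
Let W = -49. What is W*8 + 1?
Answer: -391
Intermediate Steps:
W*8 + 1 = -49*8 + 1 = -392 + 1 = -391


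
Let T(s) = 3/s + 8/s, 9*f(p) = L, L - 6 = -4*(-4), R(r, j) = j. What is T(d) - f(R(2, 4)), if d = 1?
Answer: 77/9 ≈ 8.5556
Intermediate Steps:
L = 22 (L = 6 - 4*(-4) = 6 + 16 = 22)
f(p) = 22/9 (f(p) = (⅑)*22 = 22/9)
T(s) = 11/s
T(d) - f(R(2, 4)) = 11/1 - 1*22/9 = 11*1 - 22/9 = 11 - 22/9 = 77/9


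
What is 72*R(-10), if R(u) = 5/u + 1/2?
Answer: 0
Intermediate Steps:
R(u) = ½ + 5/u (R(u) = 5/u + 1*(½) = 5/u + ½ = ½ + 5/u)
72*R(-10) = 72*((½)*(10 - 10)/(-10)) = 72*((½)*(-⅒)*0) = 72*0 = 0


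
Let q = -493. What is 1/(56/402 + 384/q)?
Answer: -99093/63380 ≈ -1.5635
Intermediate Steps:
1/(56/402 + 384/q) = 1/(56/402 + 384/(-493)) = 1/(56*(1/402) + 384*(-1/493)) = 1/(28/201 - 384/493) = 1/(-63380/99093) = -99093/63380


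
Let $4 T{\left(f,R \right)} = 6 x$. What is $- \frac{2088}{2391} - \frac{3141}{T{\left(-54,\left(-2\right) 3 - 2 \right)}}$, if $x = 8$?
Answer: $- \frac{837243}{3188} \approx -262.62$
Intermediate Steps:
$T{\left(f,R \right)} = 12$ ($T{\left(f,R \right)} = \frac{6 \cdot 8}{4} = \frac{1}{4} \cdot 48 = 12$)
$- \frac{2088}{2391} - \frac{3141}{T{\left(-54,\left(-2\right) 3 - 2 \right)}} = - \frac{2088}{2391} - \frac{3141}{12} = \left(-2088\right) \frac{1}{2391} - \frac{1047}{4} = - \frac{696}{797} - \frac{1047}{4} = - \frac{837243}{3188}$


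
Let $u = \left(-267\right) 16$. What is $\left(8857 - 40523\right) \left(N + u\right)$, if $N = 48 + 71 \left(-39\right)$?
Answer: $221440338$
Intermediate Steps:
$u = -4272$
$N = -2721$ ($N = 48 - 2769 = -2721$)
$\left(8857 - 40523\right) \left(N + u\right) = \left(8857 - 40523\right) \left(-2721 - 4272\right) = \left(-31666\right) \left(-6993\right) = 221440338$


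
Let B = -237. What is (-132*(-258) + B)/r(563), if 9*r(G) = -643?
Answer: -304371/643 ≈ -473.36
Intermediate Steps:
r(G) = -643/9 (r(G) = (⅑)*(-643) = -643/9)
(-132*(-258) + B)/r(563) = (-132*(-258) - 237)/(-643/9) = (34056 - 237)*(-9/643) = 33819*(-9/643) = -304371/643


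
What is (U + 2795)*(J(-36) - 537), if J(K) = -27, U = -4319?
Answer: 859536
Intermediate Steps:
(U + 2795)*(J(-36) - 537) = (-4319 + 2795)*(-27 - 537) = -1524*(-564) = 859536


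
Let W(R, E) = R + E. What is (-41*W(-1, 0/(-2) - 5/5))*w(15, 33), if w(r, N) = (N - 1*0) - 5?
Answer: 2296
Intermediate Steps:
W(R, E) = E + R
w(r, N) = -5 + N (w(r, N) = (N + 0) - 5 = N - 5 = -5 + N)
(-41*W(-1, 0/(-2) - 5/5))*w(15, 33) = (-41*((0/(-2) - 5/5) - 1))*(-5 + 33) = -41*((0*(-½) - 5*⅕) - 1)*28 = -41*((0 - 1) - 1)*28 = -41*(-1 - 1)*28 = -41*(-2)*28 = 82*28 = 2296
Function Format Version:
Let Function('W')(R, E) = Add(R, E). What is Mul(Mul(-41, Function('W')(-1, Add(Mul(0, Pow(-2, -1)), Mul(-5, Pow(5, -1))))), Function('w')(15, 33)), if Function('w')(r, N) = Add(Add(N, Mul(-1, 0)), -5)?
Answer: 2296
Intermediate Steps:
Function('W')(R, E) = Add(E, R)
Function('w')(r, N) = Add(-5, N) (Function('w')(r, N) = Add(Add(N, 0), -5) = Add(N, -5) = Add(-5, N))
Mul(Mul(-41, Function('W')(-1, Add(Mul(0, Pow(-2, -1)), Mul(-5, Pow(5, -1))))), Function('w')(15, 33)) = Mul(Mul(-41, Add(Add(Mul(0, Pow(-2, -1)), Mul(-5, Pow(5, -1))), -1)), Add(-5, 33)) = Mul(Mul(-41, Add(Add(Mul(0, Rational(-1, 2)), Mul(-5, Rational(1, 5))), -1)), 28) = Mul(Mul(-41, Add(Add(0, -1), -1)), 28) = Mul(Mul(-41, Add(-1, -1)), 28) = Mul(Mul(-41, -2), 28) = Mul(82, 28) = 2296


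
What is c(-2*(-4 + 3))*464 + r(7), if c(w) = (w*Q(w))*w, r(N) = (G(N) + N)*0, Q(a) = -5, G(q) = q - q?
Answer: -9280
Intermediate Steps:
G(q) = 0
r(N) = 0 (r(N) = (0 + N)*0 = N*0 = 0)
c(w) = -5*w² (c(w) = (w*(-5))*w = (-5*w)*w = -5*w²)
c(-2*(-4 + 3))*464 + r(7) = -5*4*(-4 + 3)²*464 + 0 = -5*(-2*(-1))²*464 + 0 = -5*2²*464 + 0 = -5*4*464 + 0 = -20*464 + 0 = -9280 + 0 = -9280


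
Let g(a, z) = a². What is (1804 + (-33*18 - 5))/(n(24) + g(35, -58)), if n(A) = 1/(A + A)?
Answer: 57840/58801 ≈ 0.98366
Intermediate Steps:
n(A) = 1/(2*A)
(1804 + (-33*18 - 5))/(n(24) + g(35, -58)) = (1804 + (-33*18 - 5))/((½)/24 + 35²) = (1804 + (-594 - 5))/((½)*(1/24) + 1225) = (1804 - 599)/(1/48 + 1225) = 1205/(58801/48) = 1205*(48/58801) = 57840/58801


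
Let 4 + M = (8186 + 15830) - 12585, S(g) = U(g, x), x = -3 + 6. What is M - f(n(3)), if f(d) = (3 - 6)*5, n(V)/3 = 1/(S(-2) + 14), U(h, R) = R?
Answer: 11442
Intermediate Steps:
x = 3
S(g) = 3
M = 11427 (M = -4 + ((8186 + 15830) - 12585) = -4 + (24016 - 12585) = -4 + 11431 = 11427)
n(V) = 3/17 (n(V) = 3/(3 + 14) = 3/17)
f(d) = -15 (f(d) = -3*5 = -15)
M - f(n(3)) = 11427 - 1*(-15) = 11427 + 15 = 11442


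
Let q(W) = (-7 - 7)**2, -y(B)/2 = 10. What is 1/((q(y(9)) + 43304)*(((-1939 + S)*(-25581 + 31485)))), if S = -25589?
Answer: -1/7069851072000 ≈ -1.4145e-13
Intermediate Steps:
y(B) = -20 (y(B) = -2*10 = -20)
q(W) = 196 (q(W) = (-14)**2 = 196)
1/((q(y(9)) + 43304)*(((-1939 + S)*(-25581 + 31485)))) = 1/((196 + 43304)*(((-1939 - 25589)*(-25581 + 31485)))) = 1/(43500*((-27528*5904))) = (1/43500)/(-162525312) = (1/43500)*(-1/162525312) = -1/7069851072000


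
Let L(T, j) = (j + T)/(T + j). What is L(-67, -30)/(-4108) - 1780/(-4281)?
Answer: 7307959/17586348 ≈ 0.41555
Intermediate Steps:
L(T, j) = 1 (L(T, j) = (T + j)/(T + j) = 1)
L(-67, -30)/(-4108) - 1780/(-4281) = 1/(-4108) - 1780/(-4281) = 1*(-1/4108) - 1780*(-1/4281) = -1/4108 + 1780/4281 = 7307959/17586348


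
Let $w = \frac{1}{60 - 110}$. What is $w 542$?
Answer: $- \frac{271}{25} \approx -10.84$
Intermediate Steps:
$w = - \frac{1}{50}$ ($w = \frac{1}{-50} = - \frac{1}{50} \approx -0.02$)
$w 542 = \left(- \frac{1}{50}\right) 542 = - \frac{271}{25}$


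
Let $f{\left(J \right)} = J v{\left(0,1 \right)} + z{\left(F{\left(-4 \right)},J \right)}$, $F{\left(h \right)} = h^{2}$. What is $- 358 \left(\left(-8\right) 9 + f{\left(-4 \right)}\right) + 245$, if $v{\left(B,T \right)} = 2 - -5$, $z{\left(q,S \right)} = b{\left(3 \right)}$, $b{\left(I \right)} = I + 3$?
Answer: $33897$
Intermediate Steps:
$b{\left(I \right)} = 3 + I$
$z{\left(q,S \right)} = 6$ ($z{\left(q,S \right)} = 3 + 3 = 6$)
$v{\left(B,T \right)} = 7$ ($v{\left(B,T \right)} = 2 + 5 = 7$)
$f{\left(J \right)} = 6 + 7 J$ ($f{\left(J \right)} = J 7 + 6 = 7 J + 6 = 6 + 7 J$)
$- 358 \left(\left(-8\right) 9 + f{\left(-4 \right)}\right) + 245 = - 358 \left(\left(-8\right) 9 + \left(6 + 7 \left(-4\right)\right)\right) + 245 = - 358 \left(-72 + \left(6 - 28\right)\right) + 245 = - 358 \left(-72 - 22\right) + 245 = \left(-358\right) \left(-94\right) + 245 = 33652 + 245 = 33897$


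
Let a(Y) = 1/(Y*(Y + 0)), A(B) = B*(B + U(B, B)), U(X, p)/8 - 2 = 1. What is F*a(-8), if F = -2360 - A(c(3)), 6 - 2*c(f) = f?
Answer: -9593/256 ≈ -37.473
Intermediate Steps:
U(X, p) = 24 (U(X, p) = 16 + 8*1 = 16 + 8 = 24)
c(f) = 3 - f/2
A(B) = B*(24 + B) (A(B) = B*(B + 24) = B*(24 + B))
a(Y) = Y⁻² (a(Y) = 1/(Y*Y) = 1/(Y²) = Y⁻²)
F = -9593/4 (F = -2360 - (3 - ½*3)*(24 + (3 - ½*3)) = -2360 - (3 - 3/2)*(24 + (3 - 3/2)) = -2360 - 3*(24 + 3/2)/2 = -2360 - 3*51/(2*2) = -2360 - 1*153/4 = -2360 - 153/4 = -9593/4 ≈ -2398.3)
F*a(-8) = -9593/4/(-8)² = -9593/4*1/64 = -9593/256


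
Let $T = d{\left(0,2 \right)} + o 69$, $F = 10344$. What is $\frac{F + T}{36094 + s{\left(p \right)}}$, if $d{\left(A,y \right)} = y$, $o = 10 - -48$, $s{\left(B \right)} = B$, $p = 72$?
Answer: $\frac{7174}{18083} \approx 0.39673$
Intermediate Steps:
$o = 58$ ($o = 10 + 48 = 58$)
$T = 4004$ ($T = 2 + 58 \cdot 69 = 2 + 4002 = 4004$)
$\frac{F + T}{36094 + s{\left(p \right)}} = \frac{10344 + 4004}{36094 + 72} = \frac{14348}{36166} = 14348 \cdot \frac{1}{36166} = \frac{7174}{18083}$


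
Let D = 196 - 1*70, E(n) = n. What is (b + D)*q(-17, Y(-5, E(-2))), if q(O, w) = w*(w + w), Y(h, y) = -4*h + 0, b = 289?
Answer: 332000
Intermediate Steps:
Y(h, y) = -4*h
D = 126 (D = 196 - 70 = 126)
q(O, w) = 2*w**2 (q(O, w) = w*(2*w) = 2*w**2)
(b + D)*q(-17, Y(-5, E(-2))) = (289 + 126)*(2*(-4*(-5))**2) = 415*(2*20**2) = 415*(2*400) = 415*800 = 332000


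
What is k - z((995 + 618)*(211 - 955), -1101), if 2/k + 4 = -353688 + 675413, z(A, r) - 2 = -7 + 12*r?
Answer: 4252186459/321721 ≈ 13217.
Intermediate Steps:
z(A, r) = -5 + 12*r (z(A, r) = 2 + (-7 + 12*r) = -5 + 12*r)
k = 2/321721 (k = 2/(-4 + (-353688 + 675413)) = 2/(-4 + 321725) = 2/321721 ≈ 6.2166e-6)
k - z((995 + 618)*(211 - 955), -1101) = 2/321721 - (-5 + 12*(-1101)) = 2/321721 - (-5 - 13212) = 2/321721 - 1*(-13217) = 2/321721 + 13217 = 4252186459/321721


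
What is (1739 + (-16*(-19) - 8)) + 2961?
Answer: 4996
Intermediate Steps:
(1739 + (-16*(-19) - 8)) + 2961 = (1739 + (304 - 8)) + 2961 = (1739 + 296) + 2961 = 2035 + 2961 = 4996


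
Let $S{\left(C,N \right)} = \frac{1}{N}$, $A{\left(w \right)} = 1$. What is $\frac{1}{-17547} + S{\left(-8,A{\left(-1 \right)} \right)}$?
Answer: $\frac{17546}{17547} \approx 0.99994$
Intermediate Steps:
$\frac{1}{-17547} + S{\left(-8,A{\left(-1 \right)} \right)} = \frac{1}{-17547} + 1^{-1} = - \frac{1}{17547} + 1 = \frac{17546}{17547}$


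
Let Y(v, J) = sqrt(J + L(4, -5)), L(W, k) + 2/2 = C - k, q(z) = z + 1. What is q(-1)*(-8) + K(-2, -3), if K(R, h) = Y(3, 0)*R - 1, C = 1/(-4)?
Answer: -1 - sqrt(15) ≈ -4.8730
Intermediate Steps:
q(z) = 1 + z
C = -1/4 ≈ -0.25000
L(W, k) = -5/4 - k (L(W, k) = -1 + (-1/4 - k) = -5/4 - k)
Y(v, J) = sqrt(15/4 + J) (Y(v, J) = sqrt(J + (-5/4 - 1*(-5))) = sqrt(J + (-5/4 + 5)) = sqrt(J + 15/4) = sqrt(15/4 + J))
K(R, h) = -1 + R*sqrt(15)/2 (K(R, h) = (sqrt(15 + 4*0)/2)*R - 1 = (sqrt(15 + 0)/2)*R - 1 = (sqrt(15)/2)*R - 1 = R*sqrt(15)/2 - 1 = -1 + R*sqrt(15)/2)
q(-1)*(-8) + K(-2, -3) = (1 - 1)*(-8) + (-1 + (1/2)*(-2)*sqrt(15)) = 0*(-8) + (-1 - sqrt(15)) = 0 + (-1 - sqrt(15)) = -1 - sqrt(15)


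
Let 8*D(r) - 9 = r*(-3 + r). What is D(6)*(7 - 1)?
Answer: 81/4 ≈ 20.250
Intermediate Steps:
D(r) = 9/8 + r*(-3 + r)/8 (D(r) = 9/8 + (r*(-3 + r))/8 = 9/8 + r*(-3 + r)/8)
D(6)*(7 - 1) = (9/8 - 3/8*6 + (⅛)*6²)*(7 - 1) = (9/8 - 9/4 + (⅛)*36)*6 = (9/8 - 9/4 + 9/2)*6 = (27/8)*6 = 81/4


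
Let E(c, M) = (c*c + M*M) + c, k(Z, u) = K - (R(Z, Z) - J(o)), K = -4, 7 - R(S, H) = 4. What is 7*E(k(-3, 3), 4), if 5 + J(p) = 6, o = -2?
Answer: 322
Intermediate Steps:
J(p) = 1 (J(p) = -5 + 6 = 1)
R(S, H) = 3 (R(S, H) = 7 - 1*4 = 7 - 4 = 3)
k(Z, u) = -6 (k(Z, u) = -4 - (3 - 1*1) = -4 - (3 - 1) = -4 - 1*2 = -4 - 2 = -6)
E(c, M) = c + M² + c² (E(c, M) = (c² + M²) + c = (M² + c²) + c = c + M² + c²)
7*E(k(-3, 3), 4) = 7*(-6 + 4² + (-6)²) = 7*(-6 + 16 + 36) = 7*46 = 322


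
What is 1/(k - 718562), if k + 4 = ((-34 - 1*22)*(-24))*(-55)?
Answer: -1/792486 ≈ -1.2619e-6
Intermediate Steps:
k = -73924 (k = -4 + ((-34 - 1*22)*(-24))*(-55) = -4 + ((-34 - 22)*(-24))*(-55) = -4 - 56*(-24)*(-55) = -4 + 1344*(-55) = -4 - 73920 = -73924)
1/(k - 718562) = 1/(-73924 - 718562) = 1/(-792486) = -1/792486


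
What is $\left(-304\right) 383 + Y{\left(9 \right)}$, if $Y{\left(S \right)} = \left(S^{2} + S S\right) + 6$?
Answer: $-116264$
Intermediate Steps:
$Y{\left(S \right)} = 6 + 2 S^{2}$ ($Y{\left(S \right)} = \left(S^{2} + S^{2}\right) + 6 = 2 S^{2} + 6 = 6 + 2 S^{2}$)
$\left(-304\right) 383 + Y{\left(9 \right)} = \left(-304\right) 383 + \left(6 + 2 \cdot 9^{2}\right) = -116432 + \left(6 + 2 \cdot 81\right) = -116432 + \left(6 + 162\right) = -116432 + 168 = -116264$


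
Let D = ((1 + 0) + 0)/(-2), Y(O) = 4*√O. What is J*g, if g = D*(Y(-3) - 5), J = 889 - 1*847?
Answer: 105 - 84*I*√3 ≈ 105.0 - 145.49*I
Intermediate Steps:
J = 42 (J = 889 - 847 = 42)
D = -½ (D = (1 + 0)*(-½) = 1*(-½) = -½ ≈ -0.50000)
g = 5/2 - 2*I*√3 (g = -(4*√(-3) - 5)/2 = -(4*(I*√3) - 5)/2 = -(4*I*√3 - 5)/2 = -(-5 + 4*I*√3)/2 = 5/2 - 2*I*√3 ≈ 2.5 - 3.4641*I)
J*g = 42*(5/2 - 2*I*√3) = 105 - 84*I*√3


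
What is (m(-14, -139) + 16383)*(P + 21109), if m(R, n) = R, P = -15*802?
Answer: 148614151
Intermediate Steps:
P = -12030
(m(-14, -139) + 16383)*(P + 21109) = (-14 + 16383)*(-12030 + 21109) = 16369*9079 = 148614151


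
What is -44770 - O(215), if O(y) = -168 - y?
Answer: -44387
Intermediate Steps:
-44770 - O(215) = -44770 - (-168 - 1*215) = -44770 - (-168 - 215) = -44770 - 1*(-383) = -44770 + 383 = -44387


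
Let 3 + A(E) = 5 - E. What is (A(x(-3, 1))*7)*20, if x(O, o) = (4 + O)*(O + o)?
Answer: 560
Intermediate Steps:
A(E) = 2 - E (A(E) = -3 + (5 - E) = 2 - E)
(A(x(-3, 1))*7)*20 = ((2 - ((-3)**2 + 4*(-3) + 4*1 - 3*1))*7)*20 = ((2 - (9 - 12 + 4 - 3))*7)*20 = ((2 - 1*(-2))*7)*20 = ((2 + 2)*7)*20 = (4*7)*20 = 28*20 = 560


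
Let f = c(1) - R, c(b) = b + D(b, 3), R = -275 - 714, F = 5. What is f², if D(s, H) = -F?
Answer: 970225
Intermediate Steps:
D(s, H) = -5 (D(s, H) = -1*5 = -5)
R = -989
c(b) = -5 + b (c(b) = b - 5 = -5 + b)
f = 985 (f = (-5 + 1) - 1*(-989) = -4 + 989 = 985)
f² = 985² = 970225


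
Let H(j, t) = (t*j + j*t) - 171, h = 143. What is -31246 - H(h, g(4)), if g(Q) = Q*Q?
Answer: -35651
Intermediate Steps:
g(Q) = Q²
H(j, t) = -171 + 2*j*t (H(j, t) = (j*t + j*t) - 171 = 2*j*t - 171 = -171 + 2*j*t)
-31246 - H(h, g(4)) = -31246 - (-171 + 2*143*4²) = -31246 - (-171 + 2*143*16) = -31246 - (-171 + 4576) = -31246 - 1*4405 = -31246 - 4405 = -35651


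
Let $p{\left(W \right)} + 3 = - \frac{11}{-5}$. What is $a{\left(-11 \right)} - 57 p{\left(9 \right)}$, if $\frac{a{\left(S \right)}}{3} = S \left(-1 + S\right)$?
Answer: $\frac{2208}{5} \approx 441.6$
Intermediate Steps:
$p{\left(W \right)} = - \frac{4}{5}$ ($p{\left(W \right)} = -3 - \frac{11}{-5} = -3 - - \frac{11}{5} = -3 + \frac{11}{5} = - \frac{4}{5}$)
$a{\left(S \right)} = 3 S \left(-1 + S\right)$
$a{\left(-11 \right)} - 57 p{\left(9 \right)} = 3 \left(-11\right) \left(-1 - 11\right) - - \frac{228}{5} = 3 \left(-11\right) \left(-12\right) + \frac{228}{5} = 396 + \frac{228}{5} = \frac{2208}{5}$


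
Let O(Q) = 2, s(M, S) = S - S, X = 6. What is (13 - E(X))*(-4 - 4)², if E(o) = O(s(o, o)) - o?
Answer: 1088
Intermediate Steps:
s(M, S) = 0
E(o) = 2 - o
(13 - E(X))*(-4 - 4)² = (13 - (2 - 1*6))*(-4 - 4)² = (13 - (2 - 6))*(-8)² = (13 - 1*(-4))*64 = (13 + 4)*64 = 17*64 = 1088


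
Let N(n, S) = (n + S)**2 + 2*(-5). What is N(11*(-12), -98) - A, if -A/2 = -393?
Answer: 52104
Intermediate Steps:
A = 786 (A = -2*(-393) = 786)
N(n, S) = -10 + (S + n)**2 (N(n, S) = (S + n)**2 - 10 = -10 + (S + n)**2)
N(11*(-12), -98) - A = (-10 + (-98 + 11*(-12))**2) - 1*786 = (-10 + (-98 - 132)**2) - 786 = (-10 + (-230)**2) - 786 = (-10 + 52900) - 786 = 52890 - 786 = 52104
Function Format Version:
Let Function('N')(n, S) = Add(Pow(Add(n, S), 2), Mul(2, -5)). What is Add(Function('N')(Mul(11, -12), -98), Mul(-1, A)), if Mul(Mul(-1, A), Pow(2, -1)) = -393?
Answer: 52104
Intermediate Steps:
A = 786 (A = Mul(-2, -393) = 786)
Function('N')(n, S) = Add(-10, Pow(Add(S, n), 2)) (Function('N')(n, S) = Add(Pow(Add(S, n), 2), -10) = Add(-10, Pow(Add(S, n), 2)))
Add(Function('N')(Mul(11, -12), -98), Mul(-1, A)) = Add(Add(-10, Pow(Add(-98, Mul(11, -12)), 2)), Mul(-1, 786)) = Add(Add(-10, Pow(Add(-98, -132), 2)), -786) = Add(Add(-10, Pow(-230, 2)), -786) = Add(Add(-10, 52900), -786) = Add(52890, -786) = 52104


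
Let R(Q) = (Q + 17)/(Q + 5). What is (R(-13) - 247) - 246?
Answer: -987/2 ≈ -493.50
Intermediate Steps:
R(Q) = (17 + Q)/(5 + Q)
(R(-13) - 247) - 246 = ((17 - 13)/(5 - 13) - 247) - 246 = (4/(-8) - 247) - 246 = (-⅛*4 - 247) - 246 = (-½ - 247) - 246 = -495/2 - 246 = -987/2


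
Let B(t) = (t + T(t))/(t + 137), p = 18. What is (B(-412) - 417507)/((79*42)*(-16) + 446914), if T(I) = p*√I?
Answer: -114814013/108302150 - 18*I*√103/54151075 ≈ -1.0601 - 3.3735e-6*I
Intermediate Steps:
T(I) = 18*√I
B(t) = (t + 18*√t)/(137 + t) (B(t) = (t + 18*√t)/(t + 137) = (t + 18*√t)/(137 + t))
(B(-412) - 417507)/((79*42)*(-16) + 446914) = ((-412 + 18*√(-412))/(137 - 412) - 417507)/((79*42)*(-16) + 446914) = ((-412 + 18*(2*I*√103))/(-275) - 417507)/(3318*(-16) + 446914) = (-(-412 + 36*I*√103)/275 - 417507)/(-53088 + 446914) = ((412/275 - 36*I*√103/275) - 417507)/393826 = (-114814013/275 - 36*I*√103/275)*(1/393826) = -114814013/108302150 - 18*I*√103/54151075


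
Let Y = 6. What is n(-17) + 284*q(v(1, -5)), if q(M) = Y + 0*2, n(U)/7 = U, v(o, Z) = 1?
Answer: 1585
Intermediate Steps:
n(U) = 7*U
q(M) = 6 (q(M) = 6 + 0*2 = 6 + 0 = 6)
n(-17) + 284*q(v(1, -5)) = 7*(-17) + 284*6 = -119 + 1704 = 1585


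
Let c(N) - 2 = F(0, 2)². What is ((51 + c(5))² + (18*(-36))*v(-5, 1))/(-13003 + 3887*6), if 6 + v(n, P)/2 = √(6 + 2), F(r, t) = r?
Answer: 10585/10319 - 2592*√2/10319 ≈ 0.67055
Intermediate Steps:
v(n, P) = -12 + 4*√2 (v(n, P) = -12 + 2*√(6 + 2) = -12 + 2*√8 = -12 + 2*(2*√2) = -12 + 4*√2)
c(N) = 2 (c(N) = 2 + 0² = 2 + 0 = 2)
((51 + c(5))² + (18*(-36))*v(-5, 1))/(-13003 + 3887*6) = ((51 + 2)² + (18*(-36))*(-12 + 4*√2))/(-13003 + 3887*6) = (53² - 648*(-12 + 4*√2))/(-13003 + 23322) = (2809 + (7776 - 2592*√2))/10319 = (10585 - 2592*√2)*(1/10319) = 10585/10319 - 2592*√2/10319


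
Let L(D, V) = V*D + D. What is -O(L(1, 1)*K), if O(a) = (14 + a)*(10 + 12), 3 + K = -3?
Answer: -44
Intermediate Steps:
L(D, V) = D + D*V (L(D, V) = D*V + D = D + D*V)
K = -6 (K = -3 - 3 = -6)
O(a) = 308 + 22*a (O(a) = (14 + a)*22 = 308 + 22*a)
-O(L(1, 1)*K) = -(308 + 22*((1*(1 + 1))*(-6))) = -(308 + 22*((1*2)*(-6))) = -(308 + 22*(2*(-6))) = -(308 + 22*(-12)) = -(308 - 264) = -1*44 = -44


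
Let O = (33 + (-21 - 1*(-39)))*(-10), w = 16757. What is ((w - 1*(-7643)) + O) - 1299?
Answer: 22591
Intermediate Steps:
O = -510 (O = (33 + (-21 + 39))*(-10) = (33 + 18)*(-10) = 51*(-10) = -510)
((w - 1*(-7643)) + O) - 1299 = ((16757 - 1*(-7643)) - 510) - 1299 = ((16757 + 7643) - 510) - 1299 = (24400 - 510) - 1299 = 23890 - 1299 = 22591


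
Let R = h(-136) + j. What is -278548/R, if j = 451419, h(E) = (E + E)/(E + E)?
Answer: -69637/112855 ≈ -0.61705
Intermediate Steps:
h(E) = 1 (h(E) = (2*E)/((2*E)) = (2*E)*(1/(2*E)) = 1)
R = 451420 (R = 1 + 451419 = 451420)
-278548/R = -278548/451420 = -278548*1/451420 = -69637/112855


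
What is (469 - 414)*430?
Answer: 23650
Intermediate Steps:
(469 - 414)*430 = 55*430 = 23650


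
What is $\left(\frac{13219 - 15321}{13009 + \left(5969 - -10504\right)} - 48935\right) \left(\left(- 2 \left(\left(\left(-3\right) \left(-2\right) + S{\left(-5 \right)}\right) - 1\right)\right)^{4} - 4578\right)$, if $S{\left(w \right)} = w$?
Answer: $\frac{3302348934108}{14741} \approx 2.2402 \cdot 10^{8}$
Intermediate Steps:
$\left(\frac{13219 - 15321}{13009 + \left(5969 - -10504\right)} - 48935\right) \left(\left(- 2 \left(\left(\left(-3\right) \left(-2\right) + S{\left(-5 \right)}\right) - 1\right)\right)^{4} - 4578\right) = \left(\frac{13219 - 15321}{13009 + \left(5969 - -10504\right)} - 48935\right) \left(\left(- 2 \left(\left(\left(-3\right) \left(-2\right) - 5\right) - 1\right)\right)^{4} - 4578\right) = \left(- \frac{2102}{13009 + \left(5969 + 10504\right)} - 48935\right) \left(\left(- 2 \left(\left(6 - 5\right) - 1\right)\right)^{4} - 4578\right) = \left(- \frac{2102}{13009 + 16473} - 48935\right) \left(\left(- 2 \left(1 - 1\right)\right)^{4} - 4578\right) = \left(- \frac{2102}{29482} - 48935\right) \left(\left(\left(-2\right) 0\right)^{4} - 4578\right) = \left(\left(-2102\right) \frac{1}{29482} - 48935\right) \left(0^{4} - 4578\right) = \left(- \frac{1051}{14741} - 48935\right) \left(0 - 4578\right) = \left(- \frac{721351886}{14741}\right) \left(-4578\right) = \frac{3302348934108}{14741}$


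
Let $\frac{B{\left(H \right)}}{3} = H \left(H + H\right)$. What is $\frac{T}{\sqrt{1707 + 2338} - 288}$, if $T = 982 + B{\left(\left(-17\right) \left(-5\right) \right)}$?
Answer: $- \frac{12767616}{78899} - \frac{44332 \sqrt{4045}}{78899} \approx -197.56$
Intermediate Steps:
$B{\left(H \right)} = 6 H^{2}$ ($B{\left(H \right)} = 3 H \left(H + H\right) = 3 H 2 H = 3 \cdot 2 H^{2} = 6 H^{2}$)
$T = 44332$ ($T = 982 + 6 \left(\left(-17\right) \left(-5\right)\right)^{2} = 982 + 6 \cdot 85^{2} = 982 + 6 \cdot 7225 = 982 + 43350 = 44332$)
$\frac{T}{\sqrt{1707 + 2338} - 288} = \frac{44332}{\sqrt{1707 + 2338} - 288} = \frac{44332}{\sqrt{4045} - 288} = \frac{44332}{-288 + \sqrt{4045}}$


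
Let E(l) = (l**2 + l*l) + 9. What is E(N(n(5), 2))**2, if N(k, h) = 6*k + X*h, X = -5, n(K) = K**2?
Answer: 1537345681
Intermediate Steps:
N(k, h) = -5*h + 6*k (N(k, h) = 6*k - 5*h = -5*h + 6*k)
E(l) = 9 + 2*l**2 (E(l) = (l**2 + l**2) + 9 = 2*l**2 + 9 = 9 + 2*l**2)
E(N(n(5), 2))**2 = (9 + 2*(-5*2 + 6*5**2)**2)**2 = (9 + 2*(-10 + 6*25)**2)**2 = (9 + 2*(-10 + 150)**2)**2 = (9 + 2*140**2)**2 = (9 + 2*19600)**2 = (9 + 39200)**2 = 39209**2 = 1537345681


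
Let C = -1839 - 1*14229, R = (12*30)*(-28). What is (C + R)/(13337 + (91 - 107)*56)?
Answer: -8716/4147 ≈ -2.1018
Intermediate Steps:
R = -10080 (R = 360*(-28) = -10080)
C = -16068 (C = -1839 - 14229 = -16068)
(C + R)/(13337 + (91 - 107)*56) = (-16068 - 10080)/(13337 + (91 - 107)*56) = -26148/(13337 - 16*56) = -26148/(13337 - 896) = -26148/12441 = -26148*1/12441 = -8716/4147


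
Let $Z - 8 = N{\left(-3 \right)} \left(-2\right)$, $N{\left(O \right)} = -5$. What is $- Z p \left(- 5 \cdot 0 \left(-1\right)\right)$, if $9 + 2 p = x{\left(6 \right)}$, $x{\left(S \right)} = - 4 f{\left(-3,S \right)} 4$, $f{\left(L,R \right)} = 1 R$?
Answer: $0$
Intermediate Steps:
$f{\left(L,R \right)} = R$
$x{\left(S \right)} = - 16 S$ ($x{\left(S \right)} = - 4 S 4 = - 16 S$)
$p = - \frac{105}{2}$ ($p = - \frac{9}{2} + \frac{\left(-16\right) 6}{2} = - \frac{9}{2} + \frac{1}{2} \left(-96\right) = - \frac{9}{2} - 48 = - \frac{105}{2} \approx -52.5$)
$Z = 18$ ($Z = 8 - -10 = 8 + 10 = 18$)
$- Z p \left(- 5 \cdot 0 \left(-1\right)\right) = - 18 \left(- \frac{105}{2}\right) \left(- 5 \cdot 0 \left(-1\right)\right) = - \left(-945\right) \left(\left(-5\right) 0\right) = - \left(-945\right) 0 = \left(-1\right) 0 = 0$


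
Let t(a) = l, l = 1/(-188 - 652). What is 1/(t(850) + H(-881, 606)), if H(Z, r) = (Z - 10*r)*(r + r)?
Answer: -840/7066493281 ≈ -1.1887e-7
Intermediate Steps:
l = -1/840 (l = 1/(-840) = -1/840 ≈ -0.0011905)
H(Z, r) = 2*r*(Z - 10*r) (H(Z, r) = (Z - 10*r)*(2*r) = 2*r*(Z - 10*r))
t(a) = -1/840
1/(t(850) + H(-881, 606)) = 1/(-1/840 + 2*606*(-881 - 10*606)) = 1/(-1/840 + 2*606*(-881 - 6060)) = 1/(-1/840 + 2*606*(-6941)) = 1/(-1/840 - 8412492) = 1/(-7066493281/840) = -840/7066493281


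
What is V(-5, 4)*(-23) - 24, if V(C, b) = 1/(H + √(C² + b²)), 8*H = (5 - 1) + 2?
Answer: -15252/647 - 368*√41/647 ≈ -27.215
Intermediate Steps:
H = ¾ (H = ((5 - 1) + 2)/8 = (4 + 2)/8 = (⅛)*6 = ¾ ≈ 0.75000)
V(C, b) = 1/(¾ + √(C² + b²))
V(-5, 4)*(-23) - 24 = (4/(3 + 4*√((-5)² + 4²)))*(-23) - 24 = (4/(3 + 4*√(25 + 16)))*(-23) - 24 = (4/(3 + 4*√41))*(-23) - 24 = -92/(3 + 4*√41) - 24 = -24 - 92/(3 + 4*√41)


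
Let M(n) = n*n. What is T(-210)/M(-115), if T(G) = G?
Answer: -42/2645 ≈ -0.015879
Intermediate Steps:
M(n) = n²
T(-210)/M(-115) = -210/((-115)²) = -210/13225 = -210*1/13225 = -42/2645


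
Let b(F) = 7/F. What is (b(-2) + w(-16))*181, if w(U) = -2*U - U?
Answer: 16109/2 ≈ 8054.5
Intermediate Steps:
w(U) = -3*U
(b(-2) + w(-16))*181 = (7/(-2) - 3*(-16))*181 = (7*(-½) + 48)*181 = (-7/2 + 48)*181 = (89/2)*181 = 16109/2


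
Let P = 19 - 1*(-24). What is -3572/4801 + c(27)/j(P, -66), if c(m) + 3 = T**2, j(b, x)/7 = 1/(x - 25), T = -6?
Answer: -2063201/4801 ≈ -429.74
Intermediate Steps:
P = 43 (P = 19 + 24 = 43)
j(b, x) = 7/(-25 + x) (j(b, x) = 7/(x - 25) = 7/(-25 + x))
c(m) = 33 (c(m) = -3 + (-6)**2 = -3 + 36 = 33)
-3572/4801 + c(27)/j(P, -66) = -3572/4801 + 33/((7/(-25 - 66))) = -3572*1/4801 + 33/((7/(-91))) = -3572/4801 + 33/((7*(-1/91))) = -3572/4801 + 33/(-1/13) = -3572/4801 + 33*(-13) = -3572/4801 - 429 = -2063201/4801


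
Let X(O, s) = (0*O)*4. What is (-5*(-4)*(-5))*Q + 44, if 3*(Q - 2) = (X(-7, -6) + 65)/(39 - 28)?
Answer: -11648/33 ≈ -352.97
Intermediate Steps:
X(O, s) = 0 (X(O, s) = 0*4 = 0)
Q = 131/33 (Q = 2 + ((0 + 65)/(39 - 28))/3 = 2 + (65/11)/3 = 2 + (65*(1/11))/3 = 2 + (⅓)*(65/11) = 2 + 65/33 = 131/33 ≈ 3.9697)
(-5*(-4)*(-5))*Q + 44 = (-5*(-4)*(-5))*(131/33) + 44 = (20*(-5))*(131/33) + 44 = -100*131/33 + 44 = -13100/33 + 44 = -11648/33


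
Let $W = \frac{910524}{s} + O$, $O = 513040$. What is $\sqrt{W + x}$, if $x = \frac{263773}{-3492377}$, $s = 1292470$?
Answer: $\frac{\sqrt{53330894668469253572906380445}}{322413750085} \approx 716.27$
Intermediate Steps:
$W = \frac{331544859662}{646235}$ ($W = \frac{910524}{1292470} + 513040 = 910524 \cdot \frac{1}{1292470} + 513040 = \frac{455262}{646235} + 513040 = \frac{331544859662}{646235} \approx 5.1304 \cdot 10^{5}$)
$x = - \frac{263773}{3492377}$ ($x = 263773 \left(- \frac{1}{3492377}\right) = - \frac{263773}{3492377} \approx -0.075528$)
$\sqrt{W + x} = \sqrt{\frac{331544859662}{646235} - \frac{263773}{3492377}} = \sqrt{\frac{1157879471892451919}{2256896250595}} = \frac{\sqrt{53330894668469253572906380445}}{322413750085}$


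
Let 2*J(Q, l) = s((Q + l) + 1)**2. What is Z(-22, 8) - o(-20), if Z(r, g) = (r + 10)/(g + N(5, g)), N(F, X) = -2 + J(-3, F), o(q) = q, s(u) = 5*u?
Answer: 1572/79 ≈ 19.899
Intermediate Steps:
J(Q, l) = (5 + 5*Q + 5*l)**2/2 (J(Q, l) = (5*((Q + l) + 1))**2/2 = (5*(1 + Q + l))**2/2 = (5 + 5*Q + 5*l)**2/2)
N(F, X) = -2 + 25*(-2 + F)**2/2 (N(F, X) = -2 + 25*(1 - 3 + F)**2/2 = -2 + 25*(-2 + F)**2/2)
Z(r, g) = (10 + r)/(221/2 + g) (Z(r, g) = (r + 10)/(g + (-2 + 25*(-2 + 5)**2/2)) = (10 + r)/(g + (-2 + (25/2)*3**2)) = (10 + r)/(g + (-2 + (25/2)*9)) = (10 + r)/(g + (-2 + 225/2)) = (10 + r)/(g + 221/2) = (10 + r)/(221/2 + g))
Z(-22, 8) - o(-20) = 2*(10 - 22)/(221 + 2*8) - 1*(-20) = 2*(-12)/(221 + 16) + 20 = 2*(-12)/237 + 20 = 2*(1/237)*(-12) + 20 = -8/79 + 20 = 1572/79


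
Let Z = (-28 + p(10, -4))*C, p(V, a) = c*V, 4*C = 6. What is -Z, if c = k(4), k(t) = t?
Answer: -18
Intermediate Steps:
c = 4
C = 3/2 (C = (¼)*6 = 3/2 ≈ 1.5000)
p(V, a) = 4*V
Z = 18 (Z = (-28 + 4*10)*(3/2) = (-28 + 40)*(3/2) = 12*(3/2) = 18)
-Z = -1*18 = -18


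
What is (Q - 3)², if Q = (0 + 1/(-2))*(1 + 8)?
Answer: 225/4 ≈ 56.250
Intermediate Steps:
Q = -9/2 (Q = (0 - ½)*9 = -½*9 = -9/2 ≈ -4.5000)
(Q - 3)² = (-9/2 - 3)² = (-15/2)² = 225/4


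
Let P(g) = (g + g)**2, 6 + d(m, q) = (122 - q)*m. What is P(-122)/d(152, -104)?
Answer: 29768/17173 ≈ 1.7334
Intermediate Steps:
d(m, q) = -6 + m*(122 - q) (d(m, q) = -6 + (122 - q)*m = -6 + m*(122 - q))
P(g) = 4*g**2 (P(g) = (2*g)**2 = 4*g**2)
P(-122)/d(152, -104) = (4*(-122)**2)/(-6 + 122*152 - 1*152*(-104)) = (4*14884)/(-6 + 18544 + 15808) = 59536/34346 = 59536*(1/34346) = 29768/17173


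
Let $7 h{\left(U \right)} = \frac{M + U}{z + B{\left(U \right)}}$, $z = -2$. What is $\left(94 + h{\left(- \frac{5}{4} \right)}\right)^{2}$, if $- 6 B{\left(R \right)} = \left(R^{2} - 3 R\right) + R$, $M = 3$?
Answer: $\frac{582449956}{66049} \approx 8818.5$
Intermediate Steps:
$B{\left(R \right)} = - \frac{R^{2}}{6} + \frac{R}{3}$ ($B{\left(R \right)} = - \frac{\left(R^{2} - 3 R\right) + R}{6} = - \frac{R^{2} - 2 R}{6} = - \frac{R^{2}}{6} + \frac{R}{3}$)
$h{\left(U \right)} = \frac{3 + U}{7 \left(-2 + \frac{U \left(2 - U\right)}{6}\right)}$ ($h{\left(U \right)} = \frac{\left(3 + U\right) \frac{1}{-2 + \frac{U \left(2 - U\right)}{6}}}{7} = \frac{\frac{1}{-2 + \frac{U \left(2 - U\right)}{6}} \left(3 + U\right)}{7} = \frac{3 + U}{7 \left(-2 + \frac{U \left(2 - U\right)}{6}\right)}$)
$\left(94 + h{\left(- \frac{5}{4} \right)}\right)^{2} = \left(94 + \frac{6 \left(-3 - - \frac{5}{4}\right)}{7 \left(12 + - \frac{5}{4} \left(-2 - \frac{5}{4}\right)\right)}\right)^{2} = \left(94 + \frac{6 \left(-3 - \left(-5\right) \frac{1}{4}\right)}{7 \left(12 + \left(-5\right) \frac{1}{4} \left(-2 - \frac{5}{4}\right)\right)}\right)^{2} = \left(94 + \frac{6 \left(-3 - - \frac{5}{4}\right)}{7 \left(12 - \frac{5 \left(-2 - \frac{5}{4}\right)}{4}\right)}\right)^{2} = \left(94 + \frac{6 \left(-3 + \frac{5}{4}\right)}{7 \left(12 - - \frac{65}{16}\right)}\right)^{2} = \left(94 + \frac{6}{7} \frac{1}{12 + \frac{65}{16}} \left(- \frac{7}{4}\right)\right)^{2} = \left(94 + \frac{6}{7} \frac{1}{\frac{257}{16}} \left(- \frac{7}{4}\right)\right)^{2} = \left(94 + \frac{6}{7} \cdot \frac{16}{257} \left(- \frac{7}{4}\right)\right)^{2} = \left(94 - \frac{24}{257}\right)^{2} = \left(\frac{24134}{257}\right)^{2} = \frac{582449956}{66049}$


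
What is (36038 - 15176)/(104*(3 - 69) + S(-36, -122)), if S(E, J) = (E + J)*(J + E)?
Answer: 10431/9050 ≈ 1.1526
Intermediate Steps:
S(E, J) = (E + J)**2 (S(E, J) = (E + J)*(E + J) = (E + J)**2)
(36038 - 15176)/(104*(3 - 69) + S(-36, -122)) = (36038 - 15176)/(104*(3 - 69) + (-36 - 122)**2) = 20862/(104*(-66) + (-158)**2) = 20862/(-6864 + 24964) = 20862/18100 = 20862*(1/18100) = 10431/9050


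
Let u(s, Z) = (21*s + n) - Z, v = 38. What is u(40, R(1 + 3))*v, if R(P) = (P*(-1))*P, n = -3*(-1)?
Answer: 32642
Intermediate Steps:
n = 3
R(P) = -P² (R(P) = (-P)*P = -P²)
u(s, Z) = 3 - Z + 21*s (u(s, Z) = (21*s + 3) - Z = (3 + 21*s) - Z = 3 - Z + 21*s)
u(40, R(1 + 3))*v = (3 - (-1)*(1 + 3)² + 21*40)*38 = (3 - (-1)*4² + 840)*38 = (3 - (-1)*16 + 840)*38 = (3 - 1*(-16) + 840)*38 = (3 + 16 + 840)*38 = 859*38 = 32642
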